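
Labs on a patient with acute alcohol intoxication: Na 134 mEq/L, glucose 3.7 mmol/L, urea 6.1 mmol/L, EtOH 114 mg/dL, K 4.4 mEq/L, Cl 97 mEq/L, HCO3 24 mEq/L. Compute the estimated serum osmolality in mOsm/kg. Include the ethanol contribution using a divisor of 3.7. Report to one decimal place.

Calculated osmolality = 2·Na + glucose + urea + ethanol/3.7
= 2·134 + 3.7 + 6.1 + 114/3.7
= 268 + 3.70 + 6.10 + 30.81
= 308.61 mOsm/kg

308.6 mOsm/kg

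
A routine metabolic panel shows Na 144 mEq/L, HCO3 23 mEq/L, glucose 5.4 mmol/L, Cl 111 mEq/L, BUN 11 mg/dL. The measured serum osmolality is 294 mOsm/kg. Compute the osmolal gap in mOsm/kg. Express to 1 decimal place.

-3.3 mOsm/kg

Calculated osmolality = 2·Na + glucose + BUN/2.8
= 2·144 + 5.4 + 11/2.8
= 288 + 5.40 + 3.93
= 297.33 mOsm/kg ≈ 297.3 mOsm/kg
Osmolar gap = measured − calculated = 294 − 297.3 = -3.3 mOsm/kg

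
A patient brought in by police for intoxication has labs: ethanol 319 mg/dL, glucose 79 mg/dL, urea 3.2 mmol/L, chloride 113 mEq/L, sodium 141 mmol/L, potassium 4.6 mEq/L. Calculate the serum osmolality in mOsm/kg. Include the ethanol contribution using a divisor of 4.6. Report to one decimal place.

Calculated osmolality = 2·Na + glucose/18 + urea + ethanol/4.6
= 2·141 + 79/18 + 3.2 + 319/4.6
= 282 + 4.39 + 3.20 + 69.35
= 358.94 mOsm/kg

358.9 mOsm/kg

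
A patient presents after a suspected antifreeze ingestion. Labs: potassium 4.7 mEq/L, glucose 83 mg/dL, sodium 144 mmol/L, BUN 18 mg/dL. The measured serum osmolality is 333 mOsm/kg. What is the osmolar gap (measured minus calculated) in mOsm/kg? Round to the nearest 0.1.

Calculated osmolality = 2·Na + glucose/18 + BUN/2.8
= 2·144 + 83/18 + 18/2.8
= 288 + 4.61 + 6.43
= 299.04 mOsm/kg ≈ 299.0 mOsm/kg
Osmolar gap = measured − calculated = 333 − 299.0 = 34.0 mOsm/kg

34.0 mOsm/kg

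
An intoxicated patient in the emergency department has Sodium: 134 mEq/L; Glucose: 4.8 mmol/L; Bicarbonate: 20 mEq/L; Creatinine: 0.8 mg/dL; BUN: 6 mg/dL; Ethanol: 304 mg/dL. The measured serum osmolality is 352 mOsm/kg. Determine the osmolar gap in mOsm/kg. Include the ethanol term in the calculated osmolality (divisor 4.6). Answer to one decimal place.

Calculated osmolality = 2·Na + glucose + BUN/2.8 + ethanol/4.6
= 2·134 + 4.8 + 6/2.8 + 304/4.6
= 268 + 4.80 + 2.14 + 66.09
= 341.03 mOsm/kg ≈ 341.0 mOsm/kg
Osmolar gap = measured − calculated = 352 − 341.0 = 11.0 mOsm/kg

11.0 mOsm/kg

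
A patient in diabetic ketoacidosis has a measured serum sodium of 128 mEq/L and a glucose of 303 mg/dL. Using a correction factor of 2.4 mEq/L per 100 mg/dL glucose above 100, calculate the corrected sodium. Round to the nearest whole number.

133 mEq/L

Corrected Na = measured Na + 2.4 · (glucose − 100)/100
= 128 + 2.4 · (303 − 100)/100
= 128 + 4.9
= 132.9 mEq/L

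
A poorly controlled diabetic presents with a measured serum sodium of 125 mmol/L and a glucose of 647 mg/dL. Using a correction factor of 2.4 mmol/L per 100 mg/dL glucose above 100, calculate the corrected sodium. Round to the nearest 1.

Corrected Na = measured Na + 2.4 · (glucose − 100)/100
= 125 + 2.4 · (647 − 100)/100
= 125 + 13.1
= 138.1 mmol/L

138 mmol/L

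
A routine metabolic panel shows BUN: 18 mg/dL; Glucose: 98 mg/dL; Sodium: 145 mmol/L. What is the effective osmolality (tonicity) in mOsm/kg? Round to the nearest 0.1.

Effective osmolality excludes urea (freely permeant across cell membranes):
2·Na + glucose/18
= 2·145 + 98/18
= 290 + 5.44
= 295.44 mOsm/kg

295.4 mOsm/kg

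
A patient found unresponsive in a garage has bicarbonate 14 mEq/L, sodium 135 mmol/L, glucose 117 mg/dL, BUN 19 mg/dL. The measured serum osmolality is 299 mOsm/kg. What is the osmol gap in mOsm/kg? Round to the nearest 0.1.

Calculated osmolality = 2·Na + glucose/18 + BUN/2.8
= 2·135 + 117/18 + 19/2.8
= 270 + 6.50 + 6.79
= 283.29 mOsm/kg ≈ 283.3 mOsm/kg
Osmolar gap = measured − calculated = 299 − 283.3 = 15.7 mOsm/kg

15.7 mOsm/kg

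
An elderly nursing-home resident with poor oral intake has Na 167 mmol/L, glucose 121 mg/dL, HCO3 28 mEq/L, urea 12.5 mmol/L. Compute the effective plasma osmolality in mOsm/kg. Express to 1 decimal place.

340.7 mOsm/kg

Effective osmolality excludes urea (freely permeant across cell membranes):
2·Na + glucose/18
= 2·167 + 121/18
= 334 + 6.72
= 340.72 mOsm/kg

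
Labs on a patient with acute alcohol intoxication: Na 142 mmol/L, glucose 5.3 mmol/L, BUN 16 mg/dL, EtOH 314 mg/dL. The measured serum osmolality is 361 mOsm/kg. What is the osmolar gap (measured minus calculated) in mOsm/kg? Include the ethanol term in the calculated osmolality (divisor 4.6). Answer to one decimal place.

-2.3 mOsm/kg

Calculated osmolality = 2·Na + glucose + BUN/2.8 + ethanol/4.6
= 2·142 + 5.3 + 16/2.8 + 314/4.6
= 284 + 5.30 + 5.71 + 68.26
= 363.27 mOsm/kg ≈ 363.3 mOsm/kg
Osmolar gap = measured − calculated = 361 − 363.3 = -2.3 mOsm/kg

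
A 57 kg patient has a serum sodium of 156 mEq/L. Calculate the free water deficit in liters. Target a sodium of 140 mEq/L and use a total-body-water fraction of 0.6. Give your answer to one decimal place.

TBW = 0.6 · 57 = 34.2 L
Free water deficit = TBW · (Na/140 − 1)
= 34.2 · (156/140 − 1)
= 34.2 · 0.1143
= 3.91 L

3.9 L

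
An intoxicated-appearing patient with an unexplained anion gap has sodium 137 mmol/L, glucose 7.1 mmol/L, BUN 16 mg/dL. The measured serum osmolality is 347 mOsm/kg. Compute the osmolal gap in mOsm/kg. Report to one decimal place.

60.2 mOsm/kg

Calculated osmolality = 2·Na + glucose + BUN/2.8
= 2·137 + 7.1 + 16/2.8
= 274 + 7.10 + 5.71
= 286.81 mOsm/kg ≈ 286.8 mOsm/kg
Osmolar gap = measured − calculated = 347 − 286.8 = 60.2 mOsm/kg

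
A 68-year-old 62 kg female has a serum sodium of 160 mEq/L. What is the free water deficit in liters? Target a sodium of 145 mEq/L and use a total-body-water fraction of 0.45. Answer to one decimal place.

2.9 L

TBW = 0.45 · 62 = 27.9 L
Free water deficit = TBW · (Na/145 − 1)
= 27.9 · (160/145 − 1)
= 27.9 · 0.1034
= 2.88 L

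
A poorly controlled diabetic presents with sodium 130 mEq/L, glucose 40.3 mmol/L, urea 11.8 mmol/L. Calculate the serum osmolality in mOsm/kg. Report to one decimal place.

312.1 mOsm/kg

Calculated osmolality = 2·Na + glucose + urea
= 2·130 + 40.3 + 11.8
= 260 + 40.30 + 11.80
= 312.1 mOsm/kg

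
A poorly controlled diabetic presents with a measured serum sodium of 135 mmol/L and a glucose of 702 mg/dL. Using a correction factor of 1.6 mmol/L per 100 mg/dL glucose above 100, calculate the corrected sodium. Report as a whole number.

Corrected Na = measured Na + 1.6 · (glucose − 100)/100
= 135 + 1.6 · (702 − 100)/100
= 135 + 9.6
= 144.6 mmol/L

145 mmol/L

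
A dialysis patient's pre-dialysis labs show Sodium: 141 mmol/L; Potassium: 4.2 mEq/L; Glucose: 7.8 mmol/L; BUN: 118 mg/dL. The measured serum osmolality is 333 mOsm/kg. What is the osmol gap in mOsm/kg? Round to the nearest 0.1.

Calculated osmolality = 2·Na + glucose + BUN/2.8
= 2·141 + 7.8 + 118/2.8
= 282 + 7.80 + 42.14
= 331.94 mOsm/kg ≈ 331.9 mOsm/kg
Osmolar gap = measured − calculated = 333 − 331.9 = 1.1 mOsm/kg

1.1 mOsm/kg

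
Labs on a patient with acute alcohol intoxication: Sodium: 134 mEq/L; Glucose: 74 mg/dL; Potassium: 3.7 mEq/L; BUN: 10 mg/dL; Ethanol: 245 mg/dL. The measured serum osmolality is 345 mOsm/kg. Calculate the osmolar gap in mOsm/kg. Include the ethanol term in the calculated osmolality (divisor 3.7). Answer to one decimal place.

Calculated osmolality = 2·Na + glucose/18 + BUN/2.8 + ethanol/3.7
= 2·134 + 74/18 + 10/2.8 + 245/3.7
= 268 + 4.11 + 3.57 + 66.22
= 341.9 mOsm/kg ≈ 341.9 mOsm/kg
Osmolar gap = measured − calculated = 345 − 341.9 = 3.1 mOsm/kg

3.1 mOsm/kg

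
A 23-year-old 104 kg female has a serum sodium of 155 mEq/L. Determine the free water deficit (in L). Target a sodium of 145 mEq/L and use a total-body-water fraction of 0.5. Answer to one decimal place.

TBW = 0.5 · 104 = 52 L
Free water deficit = TBW · (Na/145 − 1)
= 52 · (155/145 − 1)
= 52 · 0.069
= 3.59 L

3.6 L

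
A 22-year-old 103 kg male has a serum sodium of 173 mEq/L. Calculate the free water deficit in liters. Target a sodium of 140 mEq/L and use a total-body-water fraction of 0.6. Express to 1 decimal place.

14.6 L

TBW = 0.6 · 103 = 61.8 L
Free water deficit = TBW · (Na/140 − 1)
= 61.8 · (173/140 − 1)
= 61.8 · 0.2357
= 14.57 L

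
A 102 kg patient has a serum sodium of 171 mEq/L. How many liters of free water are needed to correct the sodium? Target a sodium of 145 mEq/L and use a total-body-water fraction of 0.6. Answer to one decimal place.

11.0 L

TBW = 0.6 · 102 = 61.2 L
Free water deficit = TBW · (Na/145 − 1)
= 61.2 · (171/145 − 1)
= 61.2 · 0.1793
= 10.97 L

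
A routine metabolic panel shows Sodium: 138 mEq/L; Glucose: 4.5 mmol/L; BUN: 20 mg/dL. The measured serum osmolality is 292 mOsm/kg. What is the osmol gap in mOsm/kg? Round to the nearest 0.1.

Calculated osmolality = 2·Na + glucose + BUN/2.8
= 2·138 + 4.5 + 20/2.8
= 276 + 4.50 + 7.14
= 287.64 mOsm/kg ≈ 287.6 mOsm/kg
Osmolar gap = measured − calculated = 292 − 287.6 = 4.4 mOsm/kg

4.4 mOsm/kg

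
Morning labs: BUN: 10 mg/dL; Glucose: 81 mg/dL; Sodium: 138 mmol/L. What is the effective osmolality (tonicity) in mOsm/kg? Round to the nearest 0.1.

Effective osmolality excludes urea (freely permeant across cell membranes):
2·Na + glucose/18
= 2·138 + 81/18
= 276 + 4.5
= 280.5 mOsm/kg

280.5 mOsm/kg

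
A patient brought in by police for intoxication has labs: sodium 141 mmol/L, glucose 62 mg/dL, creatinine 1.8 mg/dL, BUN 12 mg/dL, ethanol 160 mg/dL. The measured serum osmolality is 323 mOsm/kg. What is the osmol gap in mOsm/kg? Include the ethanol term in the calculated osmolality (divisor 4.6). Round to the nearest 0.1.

Calculated osmolality = 2·Na + glucose/18 + BUN/2.8 + ethanol/4.6
= 2·141 + 62/18 + 12/2.8 + 160/4.6
= 282 + 3.44 + 4.29 + 34.78
= 324.51 mOsm/kg ≈ 324.5 mOsm/kg
Osmolar gap = measured − calculated = 323 − 324.5 = -1.5 mOsm/kg

-1.5 mOsm/kg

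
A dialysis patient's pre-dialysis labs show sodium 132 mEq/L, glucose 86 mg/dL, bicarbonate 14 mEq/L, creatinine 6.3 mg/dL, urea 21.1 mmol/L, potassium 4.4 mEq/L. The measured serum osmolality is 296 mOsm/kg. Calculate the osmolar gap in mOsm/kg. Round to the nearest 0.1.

6.1 mOsm/kg

Calculated osmolality = 2·Na + glucose/18 + urea
= 2·132 + 86/18 + 21.1
= 264 + 4.78 + 21.10
= 289.88 mOsm/kg ≈ 289.9 mOsm/kg
Osmolar gap = measured − calculated = 296 − 289.9 = 6.1 mOsm/kg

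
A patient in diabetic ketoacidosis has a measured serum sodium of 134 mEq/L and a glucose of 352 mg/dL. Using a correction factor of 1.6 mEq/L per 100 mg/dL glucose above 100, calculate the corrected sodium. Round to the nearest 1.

138 mEq/L

Corrected Na = measured Na + 1.6 · (glucose − 100)/100
= 134 + 1.6 · (352 − 100)/100
= 134 + 4
= 138 mEq/L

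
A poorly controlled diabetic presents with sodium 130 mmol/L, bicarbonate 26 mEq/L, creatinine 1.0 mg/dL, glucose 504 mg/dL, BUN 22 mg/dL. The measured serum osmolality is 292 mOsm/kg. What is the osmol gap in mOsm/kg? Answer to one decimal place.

-3.9 mOsm/kg

Calculated osmolality = 2·Na + glucose/18 + BUN/2.8
= 2·130 + 504/18 + 22/2.8
= 260 + 28 + 7.86
= 295.86 mOsm/kg ≈ 295.9 mOsm/kg
Osmolar gap = measured − calculated = 292 − 295.9 = -3.9 mOsm/kg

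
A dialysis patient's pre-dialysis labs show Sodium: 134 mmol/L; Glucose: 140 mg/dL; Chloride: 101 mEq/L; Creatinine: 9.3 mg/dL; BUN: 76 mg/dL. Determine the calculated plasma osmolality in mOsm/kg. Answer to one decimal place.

302.9 mOsm/kg

Calculated osmolality = 2·Na + glucose/18 + BUN/2.8
= 2·134 + 140/18 + 76/2.8
= 268 + 7.78 + 27.14
= 302.92 mOsm/kg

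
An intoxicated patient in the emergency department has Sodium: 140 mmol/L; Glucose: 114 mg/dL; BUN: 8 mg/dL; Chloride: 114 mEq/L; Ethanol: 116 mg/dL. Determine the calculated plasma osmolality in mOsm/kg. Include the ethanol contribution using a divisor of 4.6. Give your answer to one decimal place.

Calculated osmolality = 2·Na + glucose/18 + BUN/2.8 + ethanol/4.6
= 2·140 + 114/18 + 8/2.8 + 116/4.6
= 280 + 6.33 + 2.86 + 25.22
= 314.41 mOsm/kg

314.4 mOsm/kg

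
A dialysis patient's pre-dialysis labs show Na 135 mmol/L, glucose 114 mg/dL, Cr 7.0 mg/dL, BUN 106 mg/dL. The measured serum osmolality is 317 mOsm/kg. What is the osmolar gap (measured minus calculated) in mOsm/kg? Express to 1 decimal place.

Calculated osmolality = 2·Na + glucose/18 + BUN/2.8
= 2·135 + 114/18 + 106/2.8
= 270 + 6.33 + 37.86
= 314.19 mOsm/kg ≈ 314.2 mOsm/kg
Osmolar gap = measured − calculated = 317 − 314.2 = 2.8 mOsm/kg

2.8 mOsm/kg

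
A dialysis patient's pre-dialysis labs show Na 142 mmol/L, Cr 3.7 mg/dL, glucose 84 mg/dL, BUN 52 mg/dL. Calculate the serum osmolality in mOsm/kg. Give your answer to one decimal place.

307.2 mOsm/kg

Calculated osmolality = 2·Na + glucose/18 + BUN/2.8
= 2·142 + 84/18 + 52/2.8
= 284 + 4.67 + 18.57
= 307.24 mOsm/kg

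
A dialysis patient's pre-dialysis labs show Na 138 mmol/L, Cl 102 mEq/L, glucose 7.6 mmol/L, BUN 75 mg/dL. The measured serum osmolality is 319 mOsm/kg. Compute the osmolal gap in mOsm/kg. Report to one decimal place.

Calculated osmolality = 2·Na + glucose + BUN/2.8
= 2·138 + 7.6 + 75/2.8
= 276 + 7.60 + 26.79
= 310.39 mOsm/kg ≈ 310.4 mOsm/kg
Osmolar gap = measured − calculated = 319 − 310.4 = 8.6 mOsm/kg

8.6 mOsm/kg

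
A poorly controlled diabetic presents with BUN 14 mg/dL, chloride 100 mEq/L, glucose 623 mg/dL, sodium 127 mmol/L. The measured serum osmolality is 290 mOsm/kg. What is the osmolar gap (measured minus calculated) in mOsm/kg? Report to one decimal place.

-3.6 mOsm/kg

Calculated osmolality = 2·Na + glucose/18 + BUN/2.8
= 2·127 + 623/18 + 14/2.8
= 254 + 34.61 + 5
= 293.61 mOsm/kg ≈ 293.6 mOsm/kg
Osmolar gap = measured − calculated = 290 − 293.6 = -3.6 mOsm/kg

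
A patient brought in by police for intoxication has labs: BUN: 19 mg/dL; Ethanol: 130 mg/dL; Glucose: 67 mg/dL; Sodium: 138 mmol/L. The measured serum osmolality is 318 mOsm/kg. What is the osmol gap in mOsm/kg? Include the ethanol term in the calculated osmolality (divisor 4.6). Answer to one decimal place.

3.2 mOsm/kg

Calculated osmolality = 2·Na + glucose/18 + BUN/2.8 + ethanol/4.6
= 2·138 + 67/18 + 19/2.8 + 130/4.6
= 276 + 3.72 + 6.79 + 28.26
= 314.77 mOsm/kg ≈ 314.8 mOsm/kg
Osmolar gap = measured − calculated = 318 − 314.8 = 3.2 mOsm/kg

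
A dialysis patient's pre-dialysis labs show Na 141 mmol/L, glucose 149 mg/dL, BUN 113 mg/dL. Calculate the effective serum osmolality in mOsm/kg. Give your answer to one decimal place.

Effective osmolality excludes urea (freely permeant across cell membranes):
2·Na + glucose/18
= 2·141 + 149/18
= 282 + 8.28
= 290.28 mOsm/kg

290.3 mOsm/kg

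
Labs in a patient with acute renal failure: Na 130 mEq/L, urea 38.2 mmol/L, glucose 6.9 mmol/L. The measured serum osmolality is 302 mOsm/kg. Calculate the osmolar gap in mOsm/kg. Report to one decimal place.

Calculated osmolality = 2·Na + glucose + urea
= 2·130 + 6.9 + 38.2
= 260 + 6.90 + 38.20
= 305.1 mOsm/kg ≈ 305.1 mOsm/kg
Osmolar gap = measured − calculated = 302 − 305.1 = -3.1 mOsm/kg

-3.1 mOsm/kg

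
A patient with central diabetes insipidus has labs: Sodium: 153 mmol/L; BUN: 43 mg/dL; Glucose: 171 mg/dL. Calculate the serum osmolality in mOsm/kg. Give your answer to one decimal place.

330.9 mOsm/kg

Calculated osmolality = 2·Na + glucose/18 + BUN/2.8
= 2·153 + 171/18 + 43/2.8
= 306 + 9.50 + 15.36
= 330.86 mOsm/kg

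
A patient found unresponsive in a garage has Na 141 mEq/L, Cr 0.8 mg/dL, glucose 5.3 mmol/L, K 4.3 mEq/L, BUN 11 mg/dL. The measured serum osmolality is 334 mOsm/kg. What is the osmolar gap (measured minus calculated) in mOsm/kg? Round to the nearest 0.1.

42.8 mOsm/kg

Calculated osmolality = 2·Na + glucose + BUN/2.8
= 2·141 + 5.3 + 11/2.8
= 282 + 5.30 + 3.93
= 291.23 mOsm/kg ≈ 291.2 mOsm/kg
Osmolar gap = measured − calculated = 334 − 291.2 = 42.8 mOsm/kg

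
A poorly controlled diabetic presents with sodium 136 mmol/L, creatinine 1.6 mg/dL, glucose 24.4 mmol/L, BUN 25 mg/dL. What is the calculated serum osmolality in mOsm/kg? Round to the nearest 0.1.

305.3 mOsm/kg

Calculated osmolality = 2·Na + glucose + BUN/2.8
= 2·136 + 24.4 + 25/2.8
= 272 + 24.40 + 8.93
= 305.33 mOsm/kg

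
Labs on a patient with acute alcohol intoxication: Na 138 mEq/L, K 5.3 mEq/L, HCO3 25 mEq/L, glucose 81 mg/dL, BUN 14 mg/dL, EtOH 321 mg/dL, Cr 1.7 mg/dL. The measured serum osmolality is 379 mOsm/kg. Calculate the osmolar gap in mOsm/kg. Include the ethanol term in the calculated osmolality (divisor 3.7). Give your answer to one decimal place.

6.7 mOsm/kg

Calculated osmolality = 2·Na + glucose/18 + BUN/2.8 + ethanol/3.7
= 2·138 + 81/18 + 14/2.8 + 321/3.7
= 276 + 4.50 + 5 + 86.76
= 372.26 mOsm/kg ≈ 372.3 mOsm/kg
Osmolar gap = measured − calculated = 379 − 372.3 = 6.7 mOsm/kg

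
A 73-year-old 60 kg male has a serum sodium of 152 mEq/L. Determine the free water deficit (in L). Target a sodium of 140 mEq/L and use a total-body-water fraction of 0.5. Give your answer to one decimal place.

TBW = 0.5 · 60 = 30 L
Free water deficit = TBW · (Na/140 − 1)
= 30 · (152/140 − 1)
= 30 · 0.0857
= 2.57 L

2.6 L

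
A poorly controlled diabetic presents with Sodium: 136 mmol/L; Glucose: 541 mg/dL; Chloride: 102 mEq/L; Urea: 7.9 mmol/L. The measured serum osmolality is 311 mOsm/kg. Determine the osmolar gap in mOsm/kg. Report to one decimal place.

Calculated osmolality = 2·Na + glucose/18 + urea
= 2·136 + 541/18 + 7.9
= 272 + 30.06 + 7.90
= 309.96 mOsm/kg ≈ 310.0 mOsm/kg
Osmolar gap = measured − calculated = 311 − 310.0 = 1.0 mOsm/kg

1.0 mOsm/kg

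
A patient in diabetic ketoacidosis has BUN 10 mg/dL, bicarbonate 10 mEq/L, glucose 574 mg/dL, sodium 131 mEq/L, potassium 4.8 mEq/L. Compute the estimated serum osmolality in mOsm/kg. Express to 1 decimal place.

297.5 mOsm/kg

Calculated osmolality = 2·Na + glucose/18 + BUN/2.8
= 2·131 + 574/18 + 10/2.8
= 262 + 31.89 + 3.57
= 297.46 mOsm/kg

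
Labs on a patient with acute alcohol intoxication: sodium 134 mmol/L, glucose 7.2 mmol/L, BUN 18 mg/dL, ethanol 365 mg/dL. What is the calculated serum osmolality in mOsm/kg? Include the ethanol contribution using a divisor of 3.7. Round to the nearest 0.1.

380.3 mOsm/kg

Calculated osmolality = 2·Na + glucose + BUN/2.8 + ethanol/3.7
= 2·134 + 7.2 + 18/2.8 + 365/3.7
= 268 + 7.20 + 6.43 + 98.65
= 380.28 mOsm/kg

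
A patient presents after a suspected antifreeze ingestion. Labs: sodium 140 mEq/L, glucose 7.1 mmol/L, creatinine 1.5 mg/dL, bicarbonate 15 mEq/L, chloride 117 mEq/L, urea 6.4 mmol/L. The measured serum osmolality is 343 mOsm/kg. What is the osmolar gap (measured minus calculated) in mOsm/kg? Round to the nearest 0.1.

49.5 mOsm/kg

Calculated osmolality = 2·Na + glucose + urea
= 2·140 + 7.1 + 6.4
= 280 + 7.10 + 6.40
= 293.5 mOsm/kg ≈ 293.5 mOsm/kg
Osmolar gap = measured − calculated = 343 − 293.5 = 49.5 mOsm/kg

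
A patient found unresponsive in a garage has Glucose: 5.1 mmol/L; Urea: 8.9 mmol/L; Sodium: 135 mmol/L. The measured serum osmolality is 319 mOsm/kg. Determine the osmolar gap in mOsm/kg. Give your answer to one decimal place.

Calculated osmolality = 2·Na + glucose + urea
= 2·135 + 5.1 + 8.9
= 270 + 5.10 + 8.90
= 284 mOsm/kg ≈ 284.0 mOsm/kg
Osmolar gap = measured − calculated = 319 − 284.0 = 35.0 mOsm/kg

35.0 mOsm/kg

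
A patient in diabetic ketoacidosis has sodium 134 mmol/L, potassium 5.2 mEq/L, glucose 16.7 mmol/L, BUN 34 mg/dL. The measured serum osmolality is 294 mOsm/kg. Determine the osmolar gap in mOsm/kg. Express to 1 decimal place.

-2.8 mOsm/kg

Calculated osmolality = 2·Na + glucose + BUN/2.8
= 2·134 + 16.7 + 34/2.8
= 268 + 16.70 + 12.14
= 296.84 mOsm/kg ≈ 296.8 mOsm/kg
Osmolar gap = measured − calculated = 294 − 296.8 = -2.8 mOsm/kg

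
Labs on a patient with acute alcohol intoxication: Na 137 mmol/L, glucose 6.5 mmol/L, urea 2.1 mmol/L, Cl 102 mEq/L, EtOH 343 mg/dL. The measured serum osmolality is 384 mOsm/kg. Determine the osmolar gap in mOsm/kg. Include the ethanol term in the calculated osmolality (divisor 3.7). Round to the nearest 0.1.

Calculated osmolality = 2·Na + glucose + urea + ethanol/3.7
= 2·137 + 6.5 + 2.1 + 343/3.7
= 274 + 6.50 + 2.10 + 92.70
= 375.3 mOsm/kg ≈ 375.3 mOsm/kg
Osmolar gap = measured − calculated = 384 − 375.3 = 8.7 mOsm/kg

8.7 mOsm/kg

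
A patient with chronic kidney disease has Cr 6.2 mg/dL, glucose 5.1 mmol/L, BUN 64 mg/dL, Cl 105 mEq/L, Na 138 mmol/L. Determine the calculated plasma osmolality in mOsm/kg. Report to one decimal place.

304.0 mOsm/kg

Calculated osmolality = 2·Na + glucose + BUN/2.8
= 2·138 + 5.1 + 64/2.8
= 276 + 5.10 + 22.86
= 303.96 mOsm/kg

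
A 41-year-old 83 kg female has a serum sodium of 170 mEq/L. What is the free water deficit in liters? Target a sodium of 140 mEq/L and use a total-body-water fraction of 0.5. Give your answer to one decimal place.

TBW = 0.5 · 83 = 41.5 L
Free water deficit = TBW · (Na/140 − 1)
= 41.5 · (170/140 − 1)
= 41.5 · 0.2143
= 8.89 L

8.9 L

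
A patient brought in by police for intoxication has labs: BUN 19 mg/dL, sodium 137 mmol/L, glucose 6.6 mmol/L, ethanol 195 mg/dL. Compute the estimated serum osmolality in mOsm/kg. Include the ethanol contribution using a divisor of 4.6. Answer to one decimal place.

Calculated osmolality = 2·Na + glucose + BUN/2.8 + ethanol/4.6
= 2·137 + 6.6 + 19/2.8 + 195/4.6
= 274 + 6.60 + 6.79 + 42.39
= 329.78 mOsm/kg

329.8 mOsm/kg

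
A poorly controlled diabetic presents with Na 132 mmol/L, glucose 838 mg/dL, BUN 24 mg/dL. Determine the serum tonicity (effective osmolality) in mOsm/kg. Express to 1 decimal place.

310.6 mOsm/kg

Effective osmolality excludes urea (freely permeant across cell membranes):
2·Na + glucose/18
= 2·132 + 838/18
= 264 + 46.56
= 310.56 mOsm/kg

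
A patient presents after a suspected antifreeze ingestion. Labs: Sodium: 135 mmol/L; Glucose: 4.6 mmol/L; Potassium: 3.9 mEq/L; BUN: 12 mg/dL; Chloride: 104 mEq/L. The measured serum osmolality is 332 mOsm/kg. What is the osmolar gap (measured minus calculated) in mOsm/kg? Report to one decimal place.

53.1 mOsm/kg

Calculated osmolality = 2·Na + glucose + BUN/2.8
= 2·135 + 4.6 + 12/2.8
= 270 + 4.60 + 4.29
= 278.89 mOsm/kg ≈ 278.9 mOsm/kg
Osmolar gap = measured − calculated = 332 − 278.9 = 53.1 mOsm/kg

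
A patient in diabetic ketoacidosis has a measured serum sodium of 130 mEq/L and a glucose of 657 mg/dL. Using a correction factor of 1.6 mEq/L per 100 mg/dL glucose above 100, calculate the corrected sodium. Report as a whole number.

139 mEq/L

Corrected Na = measured Na + 1.6 · (glucose − 100)/100
= 130 + 1.6 · (657 − 100)/100
= 130 + 8.9
= 138.9 mEq/L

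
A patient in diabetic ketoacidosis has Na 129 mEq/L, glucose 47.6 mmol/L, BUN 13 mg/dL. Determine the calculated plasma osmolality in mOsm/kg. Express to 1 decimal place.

Calculated osmolality = 2·Na + glucose + BUN/2.8
= 2·129 + 47.6 + 13/2.8
= 258 + 47.60 + 4.64
= 310.24 mOsm/kg

310.2 mOsm/kg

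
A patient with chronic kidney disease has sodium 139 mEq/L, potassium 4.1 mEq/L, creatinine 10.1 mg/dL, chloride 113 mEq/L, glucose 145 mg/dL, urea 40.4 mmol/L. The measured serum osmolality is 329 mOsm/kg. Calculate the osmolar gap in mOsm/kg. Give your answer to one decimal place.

Calculated osmolality = 2·Na + glucose/18 + urea
= 2·139 + 145/18 + 40.4
= 278 + 8.06 + 40.40
= 326.46 mOsm/kg ≈ 326.5 mOsm/kg
Osmolar gap = measured − calculated = 329 − 326.5 = 2.5 mOsm/kg

2.5 mOsm/kg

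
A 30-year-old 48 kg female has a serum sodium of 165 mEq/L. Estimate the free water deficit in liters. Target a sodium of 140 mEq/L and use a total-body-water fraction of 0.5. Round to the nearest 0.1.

TBW = 0.5 · 48 = 24 L
Free water deficit = TBW · (Na/140 − 1)
= 24 · (165/140 − 1)
= 24 · 0.1786
= 4.29 L

4.3 L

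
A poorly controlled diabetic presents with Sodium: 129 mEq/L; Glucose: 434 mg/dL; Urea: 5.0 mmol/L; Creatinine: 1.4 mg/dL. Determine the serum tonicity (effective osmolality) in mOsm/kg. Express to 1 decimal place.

282.1 mOsm/kg

Effective osmolality excludes urea (freely permeant across cell membranes):
2·Na + glucose/18
= 2·129 + 434/18
= 258 + 24.11
= 282.11 mOsm/kg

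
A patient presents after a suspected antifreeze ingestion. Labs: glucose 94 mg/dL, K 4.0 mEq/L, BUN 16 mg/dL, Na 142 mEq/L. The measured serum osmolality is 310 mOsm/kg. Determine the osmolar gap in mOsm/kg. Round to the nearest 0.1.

15.1 mOsm/kg

Calculated osmolality = 2·Na + glucose/18 + BUN/2.8
= 2·142 + 94/18 + 16/2.8
= 284 + 5.22 + 5.71
= 294.93 mOsm/kg ≈ 294.9 mOsm/kg
Osmolar gap = measured − calculated = 310 − 294.9 = 15.1 mOsm/kg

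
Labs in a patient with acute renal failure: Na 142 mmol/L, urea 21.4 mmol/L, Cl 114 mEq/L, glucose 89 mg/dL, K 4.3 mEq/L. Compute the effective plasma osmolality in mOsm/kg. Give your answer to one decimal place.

288.9 mOsm/kg

Effective osmolality excludes urea (freely permeant across cell membranes):
2·Na + glucose/18
= 2·142 + 89/18
= 284 + 4.94
= 288.94 mOsm/kg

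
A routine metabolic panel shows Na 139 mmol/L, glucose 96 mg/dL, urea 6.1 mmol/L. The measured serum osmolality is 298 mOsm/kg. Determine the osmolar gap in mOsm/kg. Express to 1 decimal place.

8.6 mOsm/kg

Calculated osmolality = 2·Na + glucose/18 + urea
= 2·139 + 96/18 + 6.1
= 278 + 5.33 + 6.10
= 289.43 mOsm/kg ≈ 289.4 mOsm/kg
Osmolar gap = measured − calculated = 298 − 289.4 = 8.6 mOsm/kg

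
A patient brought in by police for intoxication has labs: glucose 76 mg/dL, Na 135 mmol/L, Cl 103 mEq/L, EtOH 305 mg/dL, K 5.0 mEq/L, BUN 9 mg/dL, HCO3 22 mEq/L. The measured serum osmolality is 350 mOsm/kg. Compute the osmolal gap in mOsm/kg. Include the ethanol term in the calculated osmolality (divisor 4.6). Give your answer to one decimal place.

Calculated osmolality = 2·Na + glucose/18 + BUN/2.8 + ethanol/4.6
= 2·135 + 76/18 + 9/2.8 + 305/4.6
= 270 + 4.22 + 3.21 + 66.30
= 343.73 mOsm/kg ≈ 343.7 mOsm/kg
Osmolar gap = measured − calculated = 350 − 343.7 = 6.3 mOsm/kg

6.3 mOsm/kg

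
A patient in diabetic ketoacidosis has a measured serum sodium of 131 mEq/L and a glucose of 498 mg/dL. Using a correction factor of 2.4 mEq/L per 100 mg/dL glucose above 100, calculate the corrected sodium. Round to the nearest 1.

141 mEq/L

Corrected Na = measured Na + 2.4 · (glucose − 100)/100
= 131 + 2.4 · (498 − 100)/100
= 131 + 9.6
= 140.6 mEq/L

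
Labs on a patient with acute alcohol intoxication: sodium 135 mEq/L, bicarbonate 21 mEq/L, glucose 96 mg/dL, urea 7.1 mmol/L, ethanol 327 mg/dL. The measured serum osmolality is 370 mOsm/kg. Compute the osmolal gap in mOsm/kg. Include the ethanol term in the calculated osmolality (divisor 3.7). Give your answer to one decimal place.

-0.8 mOsm/kg

Calculated osmolality = 2·Na + glucose/18 + urea + ethanol/3.7
= 2·135 + 96/18 + 7.1 + 327/3.7
= 270 + 5.33 + 7.10 + 88.38
= 370.81 mOsm/kg ≈ 370.8 mOsm/kg
Osmolar gap = measured − calculated = 370 − 370.8 = -0.8 mOsm/kg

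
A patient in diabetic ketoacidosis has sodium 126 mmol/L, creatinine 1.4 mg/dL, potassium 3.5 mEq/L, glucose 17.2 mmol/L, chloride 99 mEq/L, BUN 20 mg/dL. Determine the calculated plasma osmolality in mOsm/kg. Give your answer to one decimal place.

Calculated osmolality = 2·Na + glucose + BUN/2.8
= 2·126 + 17.2 + 20/2.8
= 252 + 17.20 + 7.14
= 276.34 mOsm/kg

276.3 mOsm/kg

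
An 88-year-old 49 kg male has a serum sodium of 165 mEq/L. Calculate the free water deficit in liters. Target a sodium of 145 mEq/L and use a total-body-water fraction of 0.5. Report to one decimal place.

TBW = 0.5 · 49 = 24.5 L
Free water deficit = TBW · (Na/145 − 1)
= 24.5 · (165/145 − 1)
= 24.5 · 0.1379
= 3.38 L

3.4 L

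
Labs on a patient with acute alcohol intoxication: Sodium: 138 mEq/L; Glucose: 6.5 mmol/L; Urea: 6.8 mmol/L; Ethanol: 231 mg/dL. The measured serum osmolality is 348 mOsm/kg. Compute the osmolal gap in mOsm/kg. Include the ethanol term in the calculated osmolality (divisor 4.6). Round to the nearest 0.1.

Calculated osmolality = 2·Na + glucose + urea + ethanol/4.6
= 2·138 + 6.5 + 6.8 + 231/4.6
= 276 + 6.50 + 6.80 + 50.22
= 339.52 mOsm/kg ≈ 339.5 mOsm/kg
Osmolar gap = measured − calculated = 348 − 339.5 = 8.5 mOsm/kg

8.5 mOsm/kg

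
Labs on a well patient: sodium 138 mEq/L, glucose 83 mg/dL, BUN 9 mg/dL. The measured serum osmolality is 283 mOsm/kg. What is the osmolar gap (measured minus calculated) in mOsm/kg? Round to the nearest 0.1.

-0.8 mOsm/kg

Calculated osmolality = 2·Na + glucose/18 + BUN/2.8
= 2·138 + 83/18 + 9/2.8
= 276 + 4.61 + 3.21
= 283.82 mOsm/kg ≈ 283.8 mOsm/kg
Osmolar gap = measured − calculated = 283 − 283.8 = -0.8 mOsm/kg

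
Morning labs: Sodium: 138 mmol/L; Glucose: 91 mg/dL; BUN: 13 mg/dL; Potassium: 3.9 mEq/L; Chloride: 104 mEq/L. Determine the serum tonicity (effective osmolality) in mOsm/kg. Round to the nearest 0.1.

281.1 mOsm/kg

Effective osmolality excludes urea (freely permeant across cell membranes):
2·Na + glucose/18
= 2·138 + 91/18
= 276 + 5.06
= 281.06 mOsm/kg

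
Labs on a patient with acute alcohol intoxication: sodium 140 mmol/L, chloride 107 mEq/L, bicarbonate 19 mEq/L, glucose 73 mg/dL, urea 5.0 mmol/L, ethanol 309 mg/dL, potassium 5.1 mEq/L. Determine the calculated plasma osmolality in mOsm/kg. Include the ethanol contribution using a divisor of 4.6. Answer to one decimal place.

356.2 mOsm/kg

Calculated osmolality = 2·Na + glucose/18 + urea + ethanol/4.6
= 2·140 + 73/18 + 5 + 309/4.6
= 280 + 4.06 + 5 + 67.17
= 356.23 mOsm/kg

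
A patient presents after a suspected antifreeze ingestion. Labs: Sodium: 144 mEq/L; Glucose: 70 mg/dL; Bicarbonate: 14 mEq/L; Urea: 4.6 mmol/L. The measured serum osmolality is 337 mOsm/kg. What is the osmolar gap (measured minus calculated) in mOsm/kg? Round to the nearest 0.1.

40.5 mOsm/kg

Calculated osmolality = 2·Na + glucose/18 + urea
= 2·144 + 70/18 + 4.6
= 288 + 3.89 + 4.60
= 296.49 mOsm/kg ≈ 296.5 mOsm/kg
Osmolar gap = measured − calculated = 337 − 296.5 = 40.5 mOsm/kg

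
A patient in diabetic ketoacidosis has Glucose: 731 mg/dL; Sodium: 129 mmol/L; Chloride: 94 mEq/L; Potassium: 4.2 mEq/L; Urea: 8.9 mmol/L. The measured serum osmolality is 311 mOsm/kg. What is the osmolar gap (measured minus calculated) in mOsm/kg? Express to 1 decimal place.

Calculated osmolality = 2·Na + glucose/18 + urea
= 2·129 + 731/18 + 8.9
= 258 + 40.61 + 8.90
= 307.51 mOsm/kg ≈ 307.5 mOsm/kg
Osmolar gap = measured − calculated = 311 − 307.5 = 3.5 mOsm/kg

3.5 mOsm/kg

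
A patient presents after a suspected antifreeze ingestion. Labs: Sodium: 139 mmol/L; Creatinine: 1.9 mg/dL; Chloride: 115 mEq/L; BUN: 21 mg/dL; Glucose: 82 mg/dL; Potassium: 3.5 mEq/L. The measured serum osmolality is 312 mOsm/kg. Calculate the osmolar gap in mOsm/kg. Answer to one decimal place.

21.9 mOsm/kg

Calculated osmolality = 2·Na + glucose/18 + BUN/2.8
= 2·139 + 82/18 + 21/2.8
= 278 + 4.56 + 7.50
= 290.06 mOsm/kg ≈ 290.1 mOsm/kg
Osmolar gap = measured − calculated = 312 − 290.1 = 21.9 mOsm/kg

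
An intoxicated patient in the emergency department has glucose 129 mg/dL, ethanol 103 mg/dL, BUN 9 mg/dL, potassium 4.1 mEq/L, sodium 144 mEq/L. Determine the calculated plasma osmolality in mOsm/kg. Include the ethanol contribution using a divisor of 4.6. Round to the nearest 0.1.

Calculated osmolality = 2·Na + glucose/18 + BUN/2.8 + ethanol/4.6
= 2·144 + 129/18 + 9/2.8 + 103/4.6
= 288 + 7.17 + 3.21 + 22.39
= 320.77 mOsm/kg

320.8 mOsm/kg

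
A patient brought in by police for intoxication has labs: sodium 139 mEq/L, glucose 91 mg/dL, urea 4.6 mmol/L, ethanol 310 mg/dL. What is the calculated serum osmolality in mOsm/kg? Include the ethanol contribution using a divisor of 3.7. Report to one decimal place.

Calculated osmolality = 2·Na + glucose/18 + urea + ethanol/3.7
= 2·139 + 91/18 + 4.6 + 310/3.7
= 278 + 5.06 + 4.60 + 83.78
= 371.44 mOsm/kg

371.4 mOsm/kg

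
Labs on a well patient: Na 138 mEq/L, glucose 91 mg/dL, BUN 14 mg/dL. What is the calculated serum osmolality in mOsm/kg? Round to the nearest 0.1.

286.1 mOsm/kg

Calculated osmolality = 2·Na + glucose/18 + BUN/2.8
= 2·138 + 91/18 + 14/2.8
= 276 + 5.06 + 5
= 286.06 mOsm/kg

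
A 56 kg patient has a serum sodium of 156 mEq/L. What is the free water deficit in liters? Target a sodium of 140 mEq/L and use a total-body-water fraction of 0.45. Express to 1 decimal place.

TBW = 0.45 · 56 = 25.2 L
Free water deficit = TBW · (Na/140 − 1)
= 25.2 · (156/140 − 1)
= 25.2 · 0.1143
= 2.88 L

2.9 L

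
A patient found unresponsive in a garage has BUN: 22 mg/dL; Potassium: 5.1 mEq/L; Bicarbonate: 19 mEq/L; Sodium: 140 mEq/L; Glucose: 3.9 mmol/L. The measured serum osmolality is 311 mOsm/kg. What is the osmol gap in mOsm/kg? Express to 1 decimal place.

Calculated osmolality = 2·Na + glucose + BUN/2.8
= 2·140 + 3.9 + 22/2.8
= 280 + 3.90 + 7.86
= 291.76 mOsm/kg ≈ 291.8 mOsm/kg
Osmolar gap = measured − calculated = 311 − 291.8 = 19.2 mOsm/kg

19.2 mOsm/kg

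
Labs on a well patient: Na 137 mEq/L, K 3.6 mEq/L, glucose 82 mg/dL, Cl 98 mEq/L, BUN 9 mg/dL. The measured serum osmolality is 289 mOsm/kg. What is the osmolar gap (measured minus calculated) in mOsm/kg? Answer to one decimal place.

7.2 mOsm/kg

Calculated osmolality = 2·Na + glucose/18 + BUN/2.8
= 2·137 + 82/18 + 9/2.8
= 274 + 4.56 + 3.21
= 281.77 mOsm/kg ≈ 281.8 mOsm/kg
Osmolar gap = measured − calculated = 289 − 281.8 = 7.2 mOsm/kg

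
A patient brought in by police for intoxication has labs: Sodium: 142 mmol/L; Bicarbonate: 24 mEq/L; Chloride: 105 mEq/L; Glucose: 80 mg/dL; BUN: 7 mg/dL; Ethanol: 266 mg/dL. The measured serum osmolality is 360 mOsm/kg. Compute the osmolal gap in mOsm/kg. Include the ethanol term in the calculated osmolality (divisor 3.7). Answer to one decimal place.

Calculated osmolality = 2·Na + glucose/18 + BUN/2.8 + ethanol/3.7
= 2·142 + 80/18 + 7/2.8 + 266/3.7
= 284 + 4.44 + 2.50 + 71.89
= 362.83 mOsm/kg ≈ 362.8 mOsm/kg
Osmolar gap = measured − calculated = 360 − 362.8 = -2.8 mOsm/kg

-2.8 mOsm/kg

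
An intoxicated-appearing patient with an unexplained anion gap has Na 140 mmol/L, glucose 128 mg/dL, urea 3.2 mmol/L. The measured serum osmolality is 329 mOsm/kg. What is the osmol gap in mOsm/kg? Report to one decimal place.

38.7 mOsm/kg

Calculated osmolality = 2·Na + glucose/18 + urea
= 2·140 + 128/18 + 3.2
= 280 + 7.11 + 3.20
= 290.31 mOsm/kg ≈ 290.3 mOsm/kg
Osmolar gap = measured − calculated = 329 − 290.3 = 38.7 mOsm/kg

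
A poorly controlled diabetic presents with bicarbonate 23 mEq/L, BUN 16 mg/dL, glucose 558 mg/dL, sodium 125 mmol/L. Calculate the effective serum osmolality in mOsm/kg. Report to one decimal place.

281.0 mOsm/kg

Effective osmolality excludes urea (freely permeant across cell membranes):
2·Na + glucose/18
= 2·125 + 558/18
= 250 + 31
= 281 mOsm/kg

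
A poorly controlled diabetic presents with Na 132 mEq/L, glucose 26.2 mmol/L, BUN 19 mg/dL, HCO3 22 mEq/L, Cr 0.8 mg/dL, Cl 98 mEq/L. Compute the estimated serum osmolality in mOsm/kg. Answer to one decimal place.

297.0 mOsm/kg

Calculated osmolality = 2·Na + glucose + BUN/2.8
= 2·132 + 26.2 + 19/2.8
= 264 + 26.20 + 6.79
= 296.99 mOsm/kg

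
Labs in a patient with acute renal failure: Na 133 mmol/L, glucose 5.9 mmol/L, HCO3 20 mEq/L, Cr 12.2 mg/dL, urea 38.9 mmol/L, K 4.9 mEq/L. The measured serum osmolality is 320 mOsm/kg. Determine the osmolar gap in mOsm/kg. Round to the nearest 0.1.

Calculated osmolality = 2·Na + glucose + urea
= 2·133 + 5.9 + 38.9
= 266 + 5.90 + 38.90
= 310.8 mOsm/kg ≈ 310.8 mOsm/kg
Osmolar gap = measured − calculated = 320 − 310.8 = 9.2 mOsm/kg

9.2 mOsm/kg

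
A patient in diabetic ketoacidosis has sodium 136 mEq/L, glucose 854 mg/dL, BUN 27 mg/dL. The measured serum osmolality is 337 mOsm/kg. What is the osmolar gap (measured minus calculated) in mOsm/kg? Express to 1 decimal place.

7.9 mOsm/kg

Calculated osmolality = 2·Na + glucose/18 + BUN/2.8
= 2·136 + 854/18 + 27/2.8
= 272 + 47.44 + 9.64
= 329.08 mOsm/kg ≈ 329.1 mOsm/kg
Osmolar gap = measured − calculated = 337 − 329.1 = 7.9 mOsm/kg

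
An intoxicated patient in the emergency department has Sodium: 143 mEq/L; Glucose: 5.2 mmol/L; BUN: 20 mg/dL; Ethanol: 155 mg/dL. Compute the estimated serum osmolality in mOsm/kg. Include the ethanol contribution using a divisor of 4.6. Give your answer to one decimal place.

Calculated osmolality = 2·Na + glucose + BUN/2.8 + ethanol/4.6
= 2·143 + 5.2 + 20/2.8 + 155/4.6
= 286 + 5.20 + 7.14 + 33.70
= 332.04 mOsm/kg

332.0 mOsm/kg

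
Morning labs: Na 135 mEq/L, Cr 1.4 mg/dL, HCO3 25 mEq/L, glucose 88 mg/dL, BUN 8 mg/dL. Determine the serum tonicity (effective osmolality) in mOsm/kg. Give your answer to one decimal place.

Effective osmolality excludes urea (freely permeant across cell membranes):
2·Na + glucose/18
= 2·135 + 88/18
= 270 + 4.89
= 274.89 mOsm/kg

274.9 mOsm/kg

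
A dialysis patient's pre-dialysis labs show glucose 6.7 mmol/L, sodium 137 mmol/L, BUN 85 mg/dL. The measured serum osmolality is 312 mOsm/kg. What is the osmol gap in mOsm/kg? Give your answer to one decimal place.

0.9 mOsm/kg

Calculated osmolality = 2·Na + glucose + BUN/2.8
= 2·137 + 6.7 + 85/2.8
= 274 + 6.70 + 30.36
= 311.06 mOsm/kg ≈ 311.1 mOsm/kg
Osmolar gap = measured − calculated = 312 − 311.1 = 0.9 mOsm/kg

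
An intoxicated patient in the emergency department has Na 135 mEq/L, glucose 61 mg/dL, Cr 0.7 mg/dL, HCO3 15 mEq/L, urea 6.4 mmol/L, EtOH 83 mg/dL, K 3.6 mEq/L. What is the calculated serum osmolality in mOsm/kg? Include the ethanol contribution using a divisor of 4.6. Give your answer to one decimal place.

297.8 mOsm/kg

Calculated osmolality = 2·Na + glucose/18 + urea + ethanol/4.6
= 2·135 + 61/18 + 6.4 + 83/4.6
= 270 + 3.39 + 6.40 + 18.04
= 297.83 mOsm/kg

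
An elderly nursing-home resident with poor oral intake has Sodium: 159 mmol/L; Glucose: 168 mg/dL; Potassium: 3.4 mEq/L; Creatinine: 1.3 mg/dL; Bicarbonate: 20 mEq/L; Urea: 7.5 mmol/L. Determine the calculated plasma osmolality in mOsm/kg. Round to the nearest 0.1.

334.8 mOsm/kg

Calculated osmolality = 2·Na + glucose/18 + urea
= 2·159 + 168/18 + 7.5
= 318 + 9.33 + 7.50
= 334.83 mOsm/kg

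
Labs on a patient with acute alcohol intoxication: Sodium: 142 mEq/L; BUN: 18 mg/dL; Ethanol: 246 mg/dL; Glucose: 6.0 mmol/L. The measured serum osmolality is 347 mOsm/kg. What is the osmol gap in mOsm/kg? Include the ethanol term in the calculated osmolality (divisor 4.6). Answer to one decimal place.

-2.9 mOsm/kg

Calculated osmolality = 2·Na + glucose + BUN/2.8 + ethanol/4.6
= 2·142 + 6 + 18/2.8 + 246/4.6
= 284 + 6 + 6.43 + 53.48
= 349.91 mOsm/kg ≈ 349.9 mOsm/kg
Osmolar gap = measured − calculated = 347 − 349.9 = -2.9 mOsm/kg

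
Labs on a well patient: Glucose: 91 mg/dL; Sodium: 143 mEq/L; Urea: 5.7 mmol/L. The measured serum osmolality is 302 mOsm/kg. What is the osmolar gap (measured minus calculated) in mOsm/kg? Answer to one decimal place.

Calculated osmolality = 2·Na + glucose/18 + urea
= 2·143 + 91/18 + 5.7
= 286 + 5.06 + 5.70
= 296.76 mOsm/kg ≈ 296.8 mOsm/kg
Osmolar gap = measured − calculated = 302 − 296.8 = 5.2 mOsm/kg

5.2 mOsm/kg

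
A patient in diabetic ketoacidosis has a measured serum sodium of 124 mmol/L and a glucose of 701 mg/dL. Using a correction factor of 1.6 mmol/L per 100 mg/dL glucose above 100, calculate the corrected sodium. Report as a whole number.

Corrected Na = measured Na + 1.6 · (glucose − 100)/100
= 124 + 1.6 · (701 − 100)/100
= 124 + 9.6
= 133.6 mmol/L

134 mmol/L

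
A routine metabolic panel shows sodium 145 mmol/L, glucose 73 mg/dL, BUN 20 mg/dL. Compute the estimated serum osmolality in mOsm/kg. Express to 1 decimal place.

301.2 mOsm/kg

Calculated osmolality = 2·Na + glucose/18 + BUN/2.8
= 2·145 + 73/18 + 20/2.8
= 290 + 4.06 + 7.14
= 301.2 mOsm/kg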